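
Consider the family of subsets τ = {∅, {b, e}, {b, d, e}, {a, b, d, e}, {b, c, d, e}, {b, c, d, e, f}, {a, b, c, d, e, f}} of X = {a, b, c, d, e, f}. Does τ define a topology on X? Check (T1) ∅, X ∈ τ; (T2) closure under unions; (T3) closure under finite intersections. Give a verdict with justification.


τ is NOT a topology on X.

Axiom (T1): ∅ ∈ τ? Yes; X ∈ τ? Yes.
Axiom (T2/T3): check pairwise unions and intersections of members of τ.
Counterexample for (T2): {a, b, d, e} ∪ {b, c, d, e} = {a, b, c, d, e} ∉ τ. Therefore τ is NOT a topology.


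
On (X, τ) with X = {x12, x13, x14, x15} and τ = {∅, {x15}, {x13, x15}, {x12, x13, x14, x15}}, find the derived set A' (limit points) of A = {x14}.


A' = {x12}

For each x ∈ X, list the open sets U ∈ τ with x ∈ U, then check whether U ∩ (A ∖ {x}) ≠ ∅ for every such U.
  x = x12: opens ∋ x are {x12, x13, x14, x15}; each meets A ∖ {x12}, so x IS a limit point.
  x = x13: open {x13, x15} ∋ x has {x13, x15} ∩ (A ∖ {x13}) = ∅, so x is NOT a limit point.
  x = x14: open {x12, x13, x14, x15} ∋ x has {x12, x13, x14, x15} ∩ (A ∖ {x14}) = ∅, so x is NOT a limit point.
  x = x15: open {x15} ∋ x has {x15} ∩ (A ∖ {x15}) = ∅, so x is NOT a limit point.
Collecting: A' = {x12}.


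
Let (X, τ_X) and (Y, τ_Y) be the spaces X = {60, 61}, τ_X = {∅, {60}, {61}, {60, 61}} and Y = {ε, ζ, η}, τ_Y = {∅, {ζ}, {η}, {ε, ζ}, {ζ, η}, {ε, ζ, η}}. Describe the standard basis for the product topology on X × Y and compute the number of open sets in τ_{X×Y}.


Basis B = {∅ × ∅, {60} × {ζ}, {60} × {η}, {61} × {ζ}, {61} × {η}, {60} × {ε, ζ}, {60} × {ζ, η}, {60, 61} × {ζ}, {60, 61} × {η}, {61} × {ε, ζ}, {61} × {ζ, η}, {60} × {ε, ζ, η}, {61} × {ε, ζ, η}, {60, 61} × {ε, ζ}, {60, 61} × {ζ, η}, {60, 61} × {ε, ζ, η}}; |τ_{X×Y}| = 36.

Enumerate products U × V with U ∈ τ_X, V ∈ τ_Y (deduplicated):
  ∅ × ∅ = {} (∅)
  {60} × {ζ} = {(60,ζ)}
  {60} × {η} = {(60,η)}
  {61} × {ζ} = {(61,ζ)}
  {61} × {η} = {(61,η)}
  {60} × {ε, ζ} = {(60,ε), (60,ζ)}
  {60} × {ζ, η} = {(60,ζ), (60,η)}
  {60, 61} × {ζ} = {(60,ζ), (61,ζ)}
  {60, 61} × {η} = {(60,η), (61,η)}
  {61} × {ε, ζ} = {(61,ε), (61,ζ)}
  {61} × {ζ, η} = {(61,ζ), (61,η)}
  {60} × {ε, ζ, η} = {(60,ε), (60,ζ), (60,η)}
  {61} × {ε, ζ, η} = {(61,ε), (61,ζ), (61,η)}
  {60, 61} × {ε, ζ} = {(60,ε), (60,ζ), (61,ε), (61,ζ)}
  {60, 61} × {ζ, η} = {(60,ζ), (60,η), (61,ζ), (61,η)}
  {60, 61} × {ε, ζ, η} = {(60,ε), (60,ζ), (60,η), (61,ε), (61,ζ), (61,η)}
These 16 distinct sets form the basis B.
Close under arbitrary unions to get τ_{X×Y}; counting gives |τ_{X×Y}| = 36.


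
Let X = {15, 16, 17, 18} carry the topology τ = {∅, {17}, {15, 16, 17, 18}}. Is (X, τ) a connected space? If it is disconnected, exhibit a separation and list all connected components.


(X, τ) is connected.

Find clopen sets (U ∈ τ with X ∖ U ∈ τ):
  U = ∅, X ∖ U = {15, 16, 17, 18} — both open, so U is clopen.
  U = {15, 16, 17, 18}, X ∖ U = ∅ — both open, so U is clopen.
Only trivial clopens (∅ and X) exist, so (X, τ) is connected.
Compute connected components by grouping points that agree on all clopens:
  component: {15, 16, 17, 18}


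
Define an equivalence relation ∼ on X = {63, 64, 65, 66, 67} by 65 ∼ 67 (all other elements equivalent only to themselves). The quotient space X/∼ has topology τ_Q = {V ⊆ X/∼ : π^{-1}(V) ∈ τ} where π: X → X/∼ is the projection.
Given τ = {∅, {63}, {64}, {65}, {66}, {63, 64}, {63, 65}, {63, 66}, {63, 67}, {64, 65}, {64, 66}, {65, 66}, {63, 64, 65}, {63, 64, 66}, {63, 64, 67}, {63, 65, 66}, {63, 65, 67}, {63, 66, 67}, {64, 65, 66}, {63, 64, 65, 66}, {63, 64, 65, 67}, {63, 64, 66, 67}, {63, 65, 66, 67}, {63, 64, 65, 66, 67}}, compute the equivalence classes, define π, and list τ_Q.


X/∼ = {[63], [64], [65=67], [66]}; |τ_Q| = 12.

Equivalence classes: [63], [64], [65=67], [66].
Quotient map π: X → X/∼ sends 63 ↦ [63], 64 ↦ [64], 65 ↦ [65=67], 66 ↦ [66], 67 ↦ [65=67].
For each subset V ⊆ X/∼, compute π^{-1}(V) ⊆ X and check whether π^{-1}(V) ∈ τ. V is open in τ_Q iff π^{-1}(V) ∈ τ.
  V = {}: π^{-1}(V) = ∅ ∈ τ ✓.
  V = {[63]}: π^{-1}(V) = {63} ∈ τ ✓.
  V = {[64]}: π^{-1}(V) = {64} ∈ τ ✓.
  V = {[63], [64]}: π^{-1}(V) = {63, 64} ∈ τ ✓.
  V = {[65=67]}: π^{-1}(V) = {65, 67} ∉ τ ✗.
  V = {[63], [65=67]}: π^{-1}(V) = {63, 65, 67} ∈ τ ✓.
  V = {[64], [65=67]}: π^{-1}(V) = {64, 65, 67} ∉ τ ✗.
  V = {[63], [64], [65=67]}: π^{-1}(V) = {63, 64, 65, 67} ∈ τ ✓.
  V = {[66]}: π^{-1}(V) = {66} ∈ τ ✓.
  V = {[63], [66]}: π^{-1}(V) = {63, 66} ∈ τ ✓.
  V = {[64], [66]}: π^{-1}(V) = {64, 66} ∈ τ ✓.
  V = {[63], [64], [66]}: π^{-1}(V) = {63, 64, 66} ∈ τ ✓.
  V = {[65=67], [66]}: π^{-1}(V) = {65, 66, 67} ∉ τ ✗.
  V = {[63], [65=67], [66]}: π^{-1}(V) = {63, 65, 66, 67} ∈ τ ✓.
  V = {[64], [65=67], [66]}: π^{-1}(V) = {64, 65, 66, 67} ∉ τ ✗.
  V = {[63], [64], [65=67], [66]}: π^{-1}(V) = {63, 64, 65, 66, 67} ∈ τ ✓.
Open sets in the quotient: τ_Q = {{}, {[63]}, {[64]}, {[63], [64]}, {[63], [65=67]}, {[63], [64], [65=67]}, {[66]}, {[63], [66]}, {[64], [66]}, {[63], [64], [66]}, {[63], [65=67], [66]}, {[63], [64], [65=67], [66]}} (12 elements).


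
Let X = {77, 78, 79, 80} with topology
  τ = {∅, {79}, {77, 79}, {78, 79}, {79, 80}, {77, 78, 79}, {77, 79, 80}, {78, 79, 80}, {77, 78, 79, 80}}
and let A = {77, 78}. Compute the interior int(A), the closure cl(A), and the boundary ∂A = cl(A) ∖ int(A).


int(A) = ∅, cl(A) = {77, 78}, ∂A = {77, 78}.

Closed sets in (X, τ) are complements of opens:
  closed(X, τ) = {∅, {77}, {78}, {80}, {77, 78}, {77, 80}, {78, 80}, {77, 78, 80}, {77, 78, 79, 80}}.
int(A) = ⋃ {U ∈ τ : U ⊆ A}. Opens contained in A: ∅.
Taking the union of these: int(A) = ∅.
cl(A) = ⋂ {C closed : A ⊆ C}. Closed sets containing A: {77, 78}, {77, 78, 80}, {77, 78, 79, 80}.
Intersecting these: cl(A) = {77, 78}.
∂A = cl(A) ∖ int(A) = {77, 78} ∖ ∅ = {77, 78}.


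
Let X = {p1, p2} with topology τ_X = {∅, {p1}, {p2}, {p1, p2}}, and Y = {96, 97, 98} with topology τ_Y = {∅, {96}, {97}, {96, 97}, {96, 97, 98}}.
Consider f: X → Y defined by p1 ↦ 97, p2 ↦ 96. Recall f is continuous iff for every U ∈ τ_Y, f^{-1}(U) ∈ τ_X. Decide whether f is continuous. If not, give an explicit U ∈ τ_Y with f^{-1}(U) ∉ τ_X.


f IS continuous.

Compute f^{-1}(U) for each U ∈ τ_Y:
  U = ∅: f^{-1}(U) = ∅ ∈ τ_X ✓.
  U = {96}: f^{-1}(U) = {p2} ∈ τ_X ✓.
  U = {97}: f^{-1}(U) = {p1} ∈ τ_X ✓.
  U = {96, 97}: f^{-1}(U) = {p1, p2} ∈ τ_X ✓.
  U = {96, 97, 98}: f^{-1}(U) = {p1, p2} ∈ τ_X ✓.
Every preimage lies in τ_X, so f IS continuous.


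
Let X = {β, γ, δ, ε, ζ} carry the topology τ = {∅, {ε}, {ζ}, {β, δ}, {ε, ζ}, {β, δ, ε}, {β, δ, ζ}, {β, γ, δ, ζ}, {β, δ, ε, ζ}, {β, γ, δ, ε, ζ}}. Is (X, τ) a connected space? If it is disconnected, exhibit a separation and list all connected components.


(X, τ) is disconnected; components = [{ε}, {β, γ, δ, ζ}].

Find clopen sets (U ∈ τ with X ∖ U ∈ τ):
  U = ∅, X ∖ U = {β, γ, δ, ε, ζ} — both open, so U is clopen.
  U = {ε}, X ∖ U = {β, γ, δ, ζ} — both open, so U is clopen.
  U = {β, γ, δ, ζ}, X ∖ U = {ε} — both open, so U is clopen.
  U = {β, γ, δ, ε, ζ}, X ∖ U = ∅ — both open, so U is clopen.
Nontrivial clopen(s) exist: e.g. {β, γ, δ, ζ}. So (X, τ) is disconnected.
Compute connected components by grouping points that agree on all clopens:
  component: {ε}
  component: {β, γ, δ, ζ}


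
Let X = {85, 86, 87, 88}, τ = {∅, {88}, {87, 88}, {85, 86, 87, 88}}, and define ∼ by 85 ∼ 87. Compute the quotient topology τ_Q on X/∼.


X/∼ = {[85=87], [86], [88]}; |τ_Q| = 3.

Equivalence classes: [85=87], [86], [88].
Quotient map π: X → X/∼ sends 85 ↦ [85=87], 86 ↦ [86], 87 ↦ [85=87], 88 ↦ [88].
For each subset V ⊆ X/∼, compute π^{-1}(V) ⊆ X and check whether π^{-1}(V) ∈ τ. V is open in τ_Q iff π^{-1}(V) ∈ τ.
  V = {}: π^{-1}(V) = ∅ ∈ τ ✓.
  V = {[85=87]}: π^{-1}(V) = {85, 87} ∉ τ ✗.
  V = {[86]}: π^{-1}(V) = {86} ∉ τ ✗.
  V = {[85=87], [86]}: π^{-1}(V) = {85, 86, 87} ∉ τ ✗.
  V = {[88]}: π^{-1}(V) = {88} ∈ τ ✓.
  V = {[85=87], [88]}: π^{-1}(V) = {85, 87, 88} ∉ τ ✗.
  V = {[86], [88]}: π^{-1}(V) = {86, 88} ∉ τ ✗.
  V = {[85=87], [86], [88]}: π^{-1}(V) = {85, 86, 87, 88} ∈ τ ✓.
Open sets in the quotient: τ_Q = {{}, {[88]}, {[85=87], [86], [88]}} (3 elements).


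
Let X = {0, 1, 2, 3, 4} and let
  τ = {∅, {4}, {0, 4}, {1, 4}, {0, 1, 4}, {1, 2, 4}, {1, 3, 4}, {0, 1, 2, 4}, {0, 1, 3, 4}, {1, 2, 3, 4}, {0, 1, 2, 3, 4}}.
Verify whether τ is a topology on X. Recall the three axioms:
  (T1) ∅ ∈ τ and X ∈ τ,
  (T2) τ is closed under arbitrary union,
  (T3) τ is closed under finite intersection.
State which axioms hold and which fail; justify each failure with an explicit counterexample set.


τ IS a topology on X.

Axiom (T1): ∅ ∈ τ? Yes; X ∈ τ? Yes.
Axiom (T2/T3): check pairwise unions and intersections of members of τ.
All pairwise intersections and unions checked — each lies in τ. Therefore τ satisfies (T1), (T2), (T3): it IS a topology on X.


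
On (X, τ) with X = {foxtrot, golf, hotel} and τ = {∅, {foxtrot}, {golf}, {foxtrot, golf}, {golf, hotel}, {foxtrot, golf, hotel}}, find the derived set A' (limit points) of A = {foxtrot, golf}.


A' = {hotel}

For each x ∈ X, list the open sets U ∈ τ with x ∈ U, then check whether U ∩ (A ∖ {x}) ≠ ∅ for every such U.
  x = foxtrot: open {foxtrot} ∋ x has {foxtrot} ∩ (A ∖ {foxtrot}) = ∅, so x is NOT a limit point.
  x = golf: open {golf} ∋ x has {golf} ∩ (A ∖ {golf}) = ∅, so x is NOT a limit point.
  x = hotel: opens ∋ x are {golf, hotel}, {foxtrot, golf, hotel}; each meets A ∖ {hotel}, so x IS a limit point.
Collecting: A' = {hotel}.


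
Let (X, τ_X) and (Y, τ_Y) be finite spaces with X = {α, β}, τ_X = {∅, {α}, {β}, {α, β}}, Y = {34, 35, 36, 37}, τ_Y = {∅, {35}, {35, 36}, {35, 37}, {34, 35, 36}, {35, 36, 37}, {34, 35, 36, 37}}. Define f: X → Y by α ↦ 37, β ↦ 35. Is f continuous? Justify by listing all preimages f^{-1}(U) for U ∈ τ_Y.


f IS continuous.

Compute f^{-1}(U) for each U ∈ τ_Y:
  U = ∅: f^{-1}(U) = ∅ ∈ τ_X ✓.
  U = {35}: f^{-1}(U) = {β} ∈ τ_X ✓.
  U = {35, 36}: f^{-1}(U) = {β} ∈ τ_X ✓.
  U = {35, 37}: f^{-1}(U) = {α, β} ∈ τ_X ✓.
  U = {34, 35, 36}: f^{-1}(U) = {β} ∈ τ_X ✓.
  U = {35, 36, 37}: f^{-1}(U) = {α, β} ∈ τ_X ✓.
  U = {34, 35, 36, 37}: f^{-1}(U) = {α, β} ∈ τ_X ✓.
Every preimage lies in τ_X, so f IS continuous.


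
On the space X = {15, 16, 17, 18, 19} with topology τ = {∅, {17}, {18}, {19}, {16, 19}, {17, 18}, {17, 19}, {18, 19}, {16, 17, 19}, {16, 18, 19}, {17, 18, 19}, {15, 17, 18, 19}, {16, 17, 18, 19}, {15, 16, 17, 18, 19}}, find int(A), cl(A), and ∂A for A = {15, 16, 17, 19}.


int(A) = {16, 17, 19}, cl(A) = {15, 16, 17, 19}, ∂A = {15}.

Closed sets in (X, τ) are complements of opens:
  closed(X, τ) = {∅, {15}, {16}, {15, 16}, {15, 17}, {15, 18}, {15, 16, 17}, {15, 16, 18}, {15, 16, 19}, {15, 17, 18}, {15, 16, 17, 18}, {15, 16, 17, 19}, {15, 16, 18, 19}, {15, 16, 17, 18, 19}}.
int(A) = ⋃ {U ∈ τ : U ⊆ A}. Opens contained in A: ∅, {17}, {19}, {16, 19}, {17, 19}, {16, 17, 19}.
Taking the union of these: int(A) = {16, 17, 19}.
cl(A) = ⋂ {C closed : A ⊆ C}. Closed sets containing A: {15, 16, 17, 19}, {15, 16, 17, 18, 19}.
Intersecting these: cl(A) = {15, 16, 17, 19}.
∂A = cl(A) ∖ int(A) = {15, 16, 17, 19} ∖ {16, 17, 19} = {15}.


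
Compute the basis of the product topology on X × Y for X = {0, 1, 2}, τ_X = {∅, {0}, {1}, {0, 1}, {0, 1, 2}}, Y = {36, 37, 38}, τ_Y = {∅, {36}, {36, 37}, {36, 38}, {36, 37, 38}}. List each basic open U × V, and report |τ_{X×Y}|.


Basis B = {∅ × ∅, {0} × {36}, {1} × {36}, {0} × {36, 37}, {0} × {36, 38}, {0, 1} × {36}, {1} × {36, 37}, {1} × {36, 38}, {0} × {36, 37, 38}, {0, 1, 2} × {36}, {1} × {36, 37, 38}, {0, 1} × {36, 37}, {0, 1} × {36, 38}, {0, 1} × {36, 37, 38}, {0, 1, 2} × {36, 37}, {0, 1, 2} × {36, 38}, {0, 1, 2} × {36, 37, 38}}; |τ_{X×Y}| = 50.

Enumerate products U × V with U ∈ τ_X, V ∈ τ_Y (deduplicated):
  ∅ × ∅ = {} (∅)
  {0} × {36} = {(0,36)}
  {1} × {36} = {(1,36)}
  {0} × {36, 37} = {(0,36), (0,37)}
  {0} × {36, 38} = {(0,36), (0,38)}
  {0, 1} × {36} = {(0,36), (1,36)}
  {1} × {36, 37} = {(1,36), (1,37)}
  {1} × {36, 38} = {(1,36), (1,38)}
  {0} × {36, 37, 38} = {(0,36), (0,37), (0,38)}
  {0, 1, 2} × {36} = {(0,36), (1,36), (2,36)}
  {1} × {36, 37, 38} = {(1,36), (1,37), (1,38)}
  {0, 1} × {36, 37} = {(0,36), (0,37), (1,36), (1,37)}
  {0, 1} × {36, 38} = {(0,36), (0,38), (1,36), (1,38)}
  {0, 1} × {36, 37, 38} = {(0,36), (0,37), (0,38), (1,36), (1,37), (1,38)}
  {0, 1, 2} × {36, 37} = {(0,36), (0,37), (1,36), (1,37), (2,36), (2,37)}
  {0, 1, 2} × {36, 38} = {(0,36), (0,38), (1,36), (1,38), (2,36), (2,38)}
  {0, 1, 2} × {36, 37, 38} = {(0,36), (0,37), (0,38), (1,36), (1,37), (1,38), (2,36), (2,37), (2,38)}
These 17 distinct sets form the basis B.
Close under arbitrary unions to get τ_{X×Y}; counting gives |τ_{X×Y}| = 50.


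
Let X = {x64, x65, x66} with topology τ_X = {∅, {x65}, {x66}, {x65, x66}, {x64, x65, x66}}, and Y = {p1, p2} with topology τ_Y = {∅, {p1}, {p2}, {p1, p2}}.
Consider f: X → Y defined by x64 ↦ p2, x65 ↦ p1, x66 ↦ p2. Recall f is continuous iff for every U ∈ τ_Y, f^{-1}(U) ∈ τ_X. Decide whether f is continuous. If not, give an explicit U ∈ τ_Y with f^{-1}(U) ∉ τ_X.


f is NOT continuous.

Compute f^{-1}(U) for each U ∈ τ_Y:
  U = ∅: f^{-1}(U) = ∅ ∈ τ_X ✓.
  U = {p1}: f^{-1}(U) = {x65} ∈ τ_X ✓.
  U = {p2}: f^{-1}(U) = {x64, x66} ∉ τ_X ✗.
  U = {p1, p2}: f^{-1}(U) = {x64, x65, x66} ∈ τ_X ✓.
Found U = {p2} with f^{-1}(U) = {x64, x66} not in τ_X. Therefore f is NOT continuous.


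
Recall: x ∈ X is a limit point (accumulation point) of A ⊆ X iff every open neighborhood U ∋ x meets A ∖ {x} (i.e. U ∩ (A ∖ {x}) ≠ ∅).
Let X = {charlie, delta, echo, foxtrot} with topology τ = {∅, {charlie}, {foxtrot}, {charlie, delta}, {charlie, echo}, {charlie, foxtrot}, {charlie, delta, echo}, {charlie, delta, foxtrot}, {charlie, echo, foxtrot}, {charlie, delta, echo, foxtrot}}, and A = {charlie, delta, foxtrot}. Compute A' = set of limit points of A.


A' = {delta, echo}

For each x ∈ X, list the open sets U ∈ τ with x ∈ U, then check whether U ∩ (A ∖ {x}) ≠ ∅ for every such U.
  x = charlie: open {charlie} ∋ x has {charlie} ∩ (A ∖ {charlie}) = ∅, so x is NOT a limit point.
  x = delta: opens ∋ x are {charlie, delta}, {charlie, delta, echo}, {charlie, delta, foxtrot}, {charlie, delta, echo, foxtrot}; each meets A ∖ {delta}, so x IS a limit point.
  x = echo: opens ∋ x are {charlie, echo}, {charlie, delta, echo}, {charlie, echo, foxtrot}, {charlie, delta, echo, foxtrot}; each meets A ∖ {echo}, so x IS a limit point.
  x = foxtrot: open {foxtrot} ∋ x has {foxtrot} ∩ (A ∖ {foxtrot}) = ∅, so x is NOT a limit point.
Collecting: A' = {delta, echo}.


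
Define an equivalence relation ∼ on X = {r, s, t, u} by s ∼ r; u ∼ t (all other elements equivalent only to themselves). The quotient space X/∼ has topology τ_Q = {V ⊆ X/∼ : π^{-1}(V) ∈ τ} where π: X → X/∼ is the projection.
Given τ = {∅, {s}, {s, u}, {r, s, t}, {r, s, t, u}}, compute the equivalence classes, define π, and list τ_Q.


X/∼ = {[r=s], [t=u]}; |τ_Q| = 2.

Equivalence classes: [r=s], [t=u].
Quotient map π: X → X/∼ sends r ↦ [r=s], s ↦ [r=s], t ↦ [t=u], u ↦ [t=u].
For each subset V ⊆ X/∼, compute π^{-1}(V) ⊆ X and check whether π^{-1}(V) ∈ τ. V is open in τ_Q iff π^{-1}(V) ∈ τ.
  V = {}: π^{-1}(V) = ∅ ∈ τ ✓.
  V = {[r=s]}: π^{-1}(V) = {r, s} ∉ τ ✗.
  V = {[t=u]}: π^{-1}(V) = {t, u} ∉ τ ✗.
  V = {[r=s], [t=u]}: π^{-1}(V) = {r, s, t, u} ∈ τ ✓.
Open sets in the quotient: τ_Q = {{}, {[r=s], [t=u]}} (2 elements).


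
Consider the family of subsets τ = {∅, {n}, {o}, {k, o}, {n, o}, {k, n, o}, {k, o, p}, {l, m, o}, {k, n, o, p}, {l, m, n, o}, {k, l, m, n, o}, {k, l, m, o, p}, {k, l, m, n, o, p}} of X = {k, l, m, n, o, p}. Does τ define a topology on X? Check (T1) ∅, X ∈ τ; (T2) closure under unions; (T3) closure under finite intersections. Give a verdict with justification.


τ is NOT a topology on X.

Axiom (T1): ∅ ∈ τ? Yes; X ∈ τ? Yes.
Axiom (T2/T3): check pairwise unions and intersections of members of τ.
Counterexample for (T2): {k, o} ∪ {l, m, o} = {k, l, m, o} ∉ τ. Therefore τ is NOT a topology.


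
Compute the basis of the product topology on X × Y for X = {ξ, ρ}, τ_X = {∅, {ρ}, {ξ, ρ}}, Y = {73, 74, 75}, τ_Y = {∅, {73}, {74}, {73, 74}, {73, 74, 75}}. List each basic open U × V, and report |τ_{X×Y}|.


Basis B = {∅ × ∅, {ρ} × {73}, {ρ} × {74}, {ξ, ρ} × {73}, {ξ, ρ} × {74}, {ρ} × {73, 74}, {ρ} × {73, 74, 75}, {ξ, ρ} × {73, 74}, {ξ, ρ} × {73, 74, 75}}; |τ_{X×Y}| = 14.

Enumerate products U × V with U ∈ τ_X, V ∈ τ_Y (deduplicated):
  ∅ × ∅ = {} (∅)
  {ρ} × {73} = {(ρ,73)}
  {ρ} × {74} = {(ρ,74)}
  {ξ, ρ} × {73} = {(ξ,73), (ρ,73)}
  {ξ, ρ} × {74} = {(ξ,74), (ρ,74)}
  {ρ} × {73, 74} = {(ρ,73), (ρ,74)}
  {ρ} × {73, 74, 75} = {(ρ,73), (ρ,74), (ρ,75)}
  {ξ, ρ} × {73, 74} = {(ξ,73), (ξ,74), (ρ,73), (ρ,74)}
  {ξ, ρ} × {73, 74, 75} = {(ξ,73), (ξ,74), (ξ,75), (ρ,73), (ρ,74), (ρ,75)}
These 9 distinct sets form the basis B.
Close under arbitrary unions to get τ_{X×Y}; counting gives |τ_{X×Y}| = 14.


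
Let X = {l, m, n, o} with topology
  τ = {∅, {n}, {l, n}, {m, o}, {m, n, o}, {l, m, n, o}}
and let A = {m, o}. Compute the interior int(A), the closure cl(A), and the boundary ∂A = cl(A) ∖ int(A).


int(A) = {m, o}, cl(A) = {m, o}, ∂A = ∅.

Closed sets in (X, τ) are complements of opens:
  closed(X, τ) = {∅, {l}, {l, n}, {m, o}, {l, m, o}, {l, m, n, o}}.
int(A) = ⋃ {U ∈ τ : U ⊆ A}. Opens contained in A: ∅, {m, o}.
Taking the union of these: int(A) = {m, o}.
cl(A) = ⋂ {C closed : A ⊆ C}. Closed sets containing A: {m, o}, {l, m, o}, {l, m, n, o}.
Intersecting these: cl(A) = {m, o}.
∂A = cl(A) ∖ int(A) = {m, o} ∖ {m, o} = ∅.


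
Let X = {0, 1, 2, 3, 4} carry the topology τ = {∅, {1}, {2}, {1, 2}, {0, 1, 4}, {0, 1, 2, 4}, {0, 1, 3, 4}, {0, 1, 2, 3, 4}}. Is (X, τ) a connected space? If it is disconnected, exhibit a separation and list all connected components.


(X, τ) is disconnected; components = [{2}, {0, 1, 3, 4}].

Find clopen sets (U ∈ τ with X ∖ U ∈ τ):
  U = ∅, X ∖ U = {0, 1, 2, 3, 4} — both open, so U is clopen.
  U = {2}, X ∖ U = {0, 1, 3, 4} — both open, so U is clopen.
  U = {0, 1, 3, 4}, X ∖ U = {2} — both open, so U is clopen.
  U = {0, 1, 2, 3, 4}, X ∖ U = ∅ — both open, so U is clopen.
Nontrivial clopen(s) exist: e.g. {2}. So (X, τ) is disconnected.
Compute connected components by grouping points that agree on all clopens:
  component: {2}
  component: {0, 1, 3, 4}


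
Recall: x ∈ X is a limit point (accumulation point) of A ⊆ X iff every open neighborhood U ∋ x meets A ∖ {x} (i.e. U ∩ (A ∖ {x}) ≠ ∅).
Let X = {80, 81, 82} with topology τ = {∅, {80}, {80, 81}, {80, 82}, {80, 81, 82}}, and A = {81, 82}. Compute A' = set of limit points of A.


A' = ∅

For each x ∈ X, list the open sets U ∈ τ with x ∈ U, then check whether U ∩ (A ∖ {x}) ≠ ∅ for every such U.
  x = 80: open {80} ∋ x has {80} ∩ (A ∖ {80}) = ∅, so x is NOT a limit point.
  x = 81: open {80, 81} ∋ x has {80, 81} ∩ (A ∖ {81}) = ∅, so x is NOT a limit point.
  x = 82: open {80, 82} ∋ x has {80, 82} ∩ (A ∖ {82}) = ∅, so x is NOT a limit point.
Collecting: A' = ∅.


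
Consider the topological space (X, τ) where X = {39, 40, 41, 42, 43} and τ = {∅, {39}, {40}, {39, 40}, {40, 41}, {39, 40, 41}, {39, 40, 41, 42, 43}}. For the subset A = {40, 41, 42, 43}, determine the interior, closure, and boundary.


int(A) = {40, 41}, cl(A) = {40, 41, 42, 43}, ∂A = {42, 43}.

Closed sets in (X, τ) are complements of opens:
  closed(X, τ) = {∅, {42, 43}, {39, 42, 43}, {41, 42, 43}, {39, 41, 42, 43}, {40, 41, 42, 43}, {39, 40, 41, 42, 43}}.
int(A) = ⋃ {U ∈ τ : U ⊆ A}. Opens contained in A: ∅, {40}, {40, 41}.
Taking the union of these: int(A) = {40, 41}.
cl(A) = ⋂ {C closed : A ⊆ C}. Closed sets containing A: {40, 41, 42, 43}, {39, 40, 41, 42, 43}.
Intersecting these: cl(A) = {40, 41, 42, 43}.
∂A = cl(A) ∖ int(A) = {40, 41, 42, 43} ∖ {40, 41} = {42, 43}.


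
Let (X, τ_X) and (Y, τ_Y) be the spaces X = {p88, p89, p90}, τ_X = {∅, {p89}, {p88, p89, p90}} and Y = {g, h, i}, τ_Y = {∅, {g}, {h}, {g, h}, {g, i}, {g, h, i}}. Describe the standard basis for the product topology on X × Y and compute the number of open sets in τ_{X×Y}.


Basis B = {∅ × ∅, {p89} × {g}, {p89} × {h}, {p89} × {g, h}, {p89} × {g, i}, {p88, p89, p90} × {g}, {p88, p89, p90} × {h}, {p89} × {g, h, i}, {p88, p89, p90} × {g, h}, {p88, p89, p90} × {g, i}, {p88, p89, p90} × {g, h, i}}; |τ_{X×Y}| = 18.

Enumerate products U × V with U ∈ τ_X, V ∈ τ_Y (deduplicated):
  ∅ × ∅ = {} (∅)
  {p89} × {g} = {(p89,g)}
  {p89} × {h} = {(p89,h)}
  {p89} × {g, h} = {(p89,g), (p89,h)}
  {p89} × {g, i} = {(p89,g), (p89,i)}
  {p88, p89, p90} × {g} = {(p88,g), (p89,g), (p90,g)}
  {p88, p89, p90} × {h} = {(p88,h), (p89,h), (p90,h)}
  {p89} × {g, h, i} = {(p89,g), (p89,h), (p89,i)}
  {p88, p89, p90} × {g, h} = {(p88,g), (p88,h), (p89,g), (p89,h), (p90,g), (p90,h)}
  {p88, p89, p90} × {g, i} = {(p88,g), (p88,i), (p89,g), (p89,i), (p90,g), (p90,i)}
  {p88, p89, p90} × {g, h, i} = {(p88,g), (p88,h), (p88,i), (p89,g), (p89,h), (p89,i), (p90,g), (p90,h), (p90,i)}
These 11 distinct sets form the basis B.
Close under arbitrary unions to get τ_{X×Y}; counting gives |τ_{X×Y}| = 18.


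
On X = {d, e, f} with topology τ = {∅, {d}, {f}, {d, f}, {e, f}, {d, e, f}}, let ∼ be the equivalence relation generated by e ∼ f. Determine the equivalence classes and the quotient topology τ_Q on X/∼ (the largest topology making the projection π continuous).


X/∼ = {[d], [e=f]}; |τ_Q| = 4.

Equivalence classes: [d], [e=f].
Quotient map π: X → X/∼ sends d ↦ [d], e ↦ [e=f], f ↦ [e=f].
For each subset V ⊆ X/∼, compute π^{-1}(V) ⊆ X and check whether π^{-1}(V) ∈ τ. V is open in τ_Q iff π^{-1}(V) ∈ τ.
  V = {}: π^{-1}(V) = ∅ ∈ τ ✓.
  V = {[d]}: π^{-1}(V) = {d} ∈ τ ✓.
  V = {[e=f]}: π^{-1}(V) = {e, f} ∈ τ ✓.
  V = {[d], [e=f]}: π^{-1}(V) = {d, e, f} ∈ τ ✓.
Open sets in the quotient: τ_Q = {{}, {[d]}, {[e=f]}, {[d], [e=f]}} (4 elements).


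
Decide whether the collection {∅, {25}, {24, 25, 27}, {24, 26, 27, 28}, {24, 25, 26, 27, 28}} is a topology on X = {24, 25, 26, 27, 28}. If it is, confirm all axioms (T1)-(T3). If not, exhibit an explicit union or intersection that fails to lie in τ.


τ is NOT a topology on X.

Axiom (T1): ∅ ∈ τ? Yes; X ∈ τ? Yes.
Axiom (T2/T3): check pairwise unions and intersections of members of τ.
Counterexample for (T3): {24, 25, 27} ∩ {24, 26, 27, 28} = {24, 27} ∉ τ. Therefore τ is NOT a topology.


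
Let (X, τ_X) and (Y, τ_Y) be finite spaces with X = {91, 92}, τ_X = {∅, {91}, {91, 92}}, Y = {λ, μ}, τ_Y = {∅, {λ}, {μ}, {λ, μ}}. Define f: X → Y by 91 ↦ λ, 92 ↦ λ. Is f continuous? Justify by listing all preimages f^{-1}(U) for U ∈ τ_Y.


f IS continuous.

Compute f^{-1}(U) for each U ∈ τ_Y:
  U = ∅: f^{-1}(U) = ∅ ∈ τ_X ✓.
  U = {λ}: f^{-1}(U) = {91, 92} ∈ τ_X ✓.
  U = {μ}: f^{-1}(U) = ∅ ∈ τ_X ✓.
  U = {λ, μ}: f^{-1}(U) = {91, 92} ∈ τ_X ✓.
Every preimage lies in τ_X, so f IS continuous.


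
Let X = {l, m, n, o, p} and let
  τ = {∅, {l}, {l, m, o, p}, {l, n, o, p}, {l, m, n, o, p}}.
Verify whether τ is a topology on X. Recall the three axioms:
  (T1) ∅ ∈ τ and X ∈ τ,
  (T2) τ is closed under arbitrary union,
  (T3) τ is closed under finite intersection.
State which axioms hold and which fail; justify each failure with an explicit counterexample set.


τ is NOT a topology on X.

Axiom (T1): ∅ ∈ τ? Yes; X ∈ τ? Yes.
Axiom (T2/T3): check pairwise unions and intersections of members of τ.
Counterexample for (T3): {l, m, o, p} ∩ {l, n, o, p} = {l, o, p} ∉ τ. Therefore τ is NOT a topology.


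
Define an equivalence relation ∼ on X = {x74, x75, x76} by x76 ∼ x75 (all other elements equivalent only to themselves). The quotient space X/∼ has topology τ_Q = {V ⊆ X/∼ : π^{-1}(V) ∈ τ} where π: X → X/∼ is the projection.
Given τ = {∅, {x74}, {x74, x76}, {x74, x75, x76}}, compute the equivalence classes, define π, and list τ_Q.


X/∼ = {[x74], [x75=x76]}; |τ_Q| = 3.

Equivalence classes: [x74], [x75=x76].
Quotient map π: X → X/∼ sends x74 ↦ [x74], x75 ↦ [x75=x76], x76 ↦ [x75=x76].
For each subset V ⊆ X/∼, compute π^{-1}(V) ⊆ X and check whether π^{-1}(V) ∈ τ. V is open in τ_Q iff π^{-1}(V) ∈ τ.
  V = {}: π^{-1}(V) = ∅ ∈ τ ✓.
  V = {[x74]}: π^{-1}(V) = {x74} ∈ τ ✓.
  V = {[x75=x76]}: π^{-1}(V) = {x75, x76} ∉ τ ✗.
  V = {[x74], [x75=x76]}: π^{-1}(V) = {x74, x75, x76} ∈ τ ✓.
Open sets in the quotient: τ_Q = {{}, {[x74]}, {[x74], [x75=x76]}} (3 elements).


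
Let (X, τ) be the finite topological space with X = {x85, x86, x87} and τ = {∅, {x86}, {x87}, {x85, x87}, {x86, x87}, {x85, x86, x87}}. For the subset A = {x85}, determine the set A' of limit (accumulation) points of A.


A' = ∅

For each x ∈ X, list the open sets U ∈ τ with x ∈ U, then check whether U ∩ (A ∖ {x}) ≠ ∅ for every such U.
  x = x85: open {x85, x87} ∋ x has {x85, x87} ∩ (A ∖ {x85}) = ∅, so x is NOT a limit point.
  x = x86: open {x86} ∋ x has {x86} ∩ (A ∖ {x86}) = ∅, so x is NOT a limit point.
  x = x87: open {x87} ∋ x has {x87} ∩ (A ∖ {x87}) = ∅, so x is NOT a limit point.
Collecting: A' = ∅.


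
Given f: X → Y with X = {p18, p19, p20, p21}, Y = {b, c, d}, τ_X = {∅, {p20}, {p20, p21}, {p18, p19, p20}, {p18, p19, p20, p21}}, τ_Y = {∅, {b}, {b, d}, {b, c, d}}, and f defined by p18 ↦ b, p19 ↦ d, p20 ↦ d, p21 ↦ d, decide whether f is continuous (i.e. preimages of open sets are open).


f is NOT continuous.

Compute f^{-1}(U) for each U ∈ τ_Y:
  U = ∅: f^{-1}(U) = ∅ ∈ τ_X ✓.
  U = {b}: f^{-1}(U) = {p18} ∉ τ_X ✗.
  U = {b, d}: f^{-1}(U) = {p18, p19, p20, p21} ∈ τ_X ✓.
  U = {b, c, d}: f^{-1}(U) = {p18, p19, p20, p21} ∈ τ_X ✓.
Found U = {b} with f^{-1}(U) = {p18} not in τ_X. Therefore f is NOT continuous.


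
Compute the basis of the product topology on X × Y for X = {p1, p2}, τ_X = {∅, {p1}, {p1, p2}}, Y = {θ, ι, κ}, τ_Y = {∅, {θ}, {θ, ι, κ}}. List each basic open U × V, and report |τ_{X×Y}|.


Basis B = {∅ × ∅, {p1} × {θ}, {p1, p2} × {θ}, {p1} × {θ, ι, κ}, {p1, p2} × {θ, ι, κ}}; |τ_{X×Y}| = 6.

Enumerate products U × V with U ∈ τ_X, V ∈ τ_Y (deduplicated):
  ∅ × ∅ = {} (∅)
  {p1} × {θ} = {(p1,θ)}
  {p1, p2} × {θ} = {(p1,θ), (p2,θ)}
  {p1} × {θ, ι, κ} = {(p1,θ), (p1,ι), (p1,κ)}
  {p1, p2} × {θ, ι, κ} = {(p1,θ), (p1,ι), (p1,κ), (p2,θ), (p2,ι), (p2,κ)}
These 5 distinct sets form the basis B.
Close under arbitrary unions to get τ_{X×Y}; counting gives |τ_{X×Y}| = 6.


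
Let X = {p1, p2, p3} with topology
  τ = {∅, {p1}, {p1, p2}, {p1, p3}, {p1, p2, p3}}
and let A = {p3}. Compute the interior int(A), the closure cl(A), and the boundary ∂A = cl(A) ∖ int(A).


int(A) = ∅, cl(A) = {p3}, ∂A = {p3}.

Closed sets in (X, τ) are complements of opens:
  closed(X, τ) = {∅, {p2}, {p3}, {p2, p3}, {p1, p2, p3}}.
int(A) = ⋃ {U ∈ τ : U ⊆ A}. Opens contained in A: ∅.
Taking the union of these: int(A) = ∅.
cl(A) = ⋂ {C closed : A ⊆ C}. Closed sets containing A: {p3}, {p2, p3}, {p1, p2, p3}.
Intersecting these: cl(A) = {p3}.
∂A = cl(A) ∖ int(A) = {p3} ∖ ∅ = {p3}.


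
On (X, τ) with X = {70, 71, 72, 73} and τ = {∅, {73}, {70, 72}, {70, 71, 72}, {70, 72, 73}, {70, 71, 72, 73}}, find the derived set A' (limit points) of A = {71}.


A' = ∅

For each x ∈ X, list the open sets U ∈ τ with x ∈ U, then check whether U ∩ (A ∖ {x}) ≠ ∅ for every such U.
  x = 70: open {70, 72} ∋ x has {70, 72} ∩ (A ∖ {70}) = ∅, so x is NOT a limit point.
  x = 71: open {70, 71, 72} ∋ x has {70, 71, 72} ∩ (A ∖ {71}) = ∅, so x is NOT a limit point.
  x = 72: open {70, 72} ∋ x has {70, 72} ∩ (A ∖ {72}) = ∅, so x is NOT a limit point.
  x = 73: open {73} ∋ x has {73} ∩ (A ∖ {73}) = ∅, so x is NOT a limit point.
Collecting: A' = ∅.


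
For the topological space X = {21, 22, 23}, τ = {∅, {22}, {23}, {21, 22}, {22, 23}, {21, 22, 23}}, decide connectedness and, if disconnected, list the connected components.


(X, τ) is disconnected; components = [{23}, {21, 22}].

Find clopen sets (U ∈ τ with X ∖ U ∈ τ):
  U = ∅, X ∖ U = {21, 22, 23} — both open, so U is clopen.
  U = {23}, X ∖ U = {21, 22} — both open, so U is clopen.
  U = {21, 22}, X ∖ U = {23} — both open, so U is clopen.
  U = {21, 22, 23}, X ∖ U = ∅ — both open, so U is clopen.
Nontrivial clopen(s) exist: e.g. {23}. So (X, τ) is disconnected.
Compute connected components by grouping points that agree on all clopens:
  component: {23}
  component: {21, 22}


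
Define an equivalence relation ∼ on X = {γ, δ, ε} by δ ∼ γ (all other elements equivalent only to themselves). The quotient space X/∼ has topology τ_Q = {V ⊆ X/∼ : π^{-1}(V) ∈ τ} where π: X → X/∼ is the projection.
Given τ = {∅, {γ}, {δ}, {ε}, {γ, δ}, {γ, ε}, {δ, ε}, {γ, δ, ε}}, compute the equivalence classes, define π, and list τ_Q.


X/∼ = {[γ=δ], [ε]}; |τ_Q| = 4.

Equivalence classes: [γ=δ], [ε].
Quotient map π: X → X/∼ sends γ ↦ [γ=δ], δ ↦ [γ=δ], ε ↦ [ε].
For each subset V ⊆ X/∼, compute π^{-1}(V) ⊆ X and check whether π^{-1}(V) ∈ τ. V is open in τ_Q iff π^{-1}(V) ∈ τ.
  V = {}: π^{-1}(V) = ∅ ∈ τ ✓.
  V = {[γ=δ]}: π^{-1}(V) = {γ, δ} ∈ τ ✓.
  V = {[ε]}: π^{-1}(V) = {ε} ∈ τ ✓.
  V = {[γ=δ], [ε]}: π^{-1}(V) = {γ, δ, ε} ∈ τ ✓.
Open sets in the quotient: τ_Q = {{}, {[γ=δ]}, {[ε]}, {[γ=δ], [ε]}} (4 elements).


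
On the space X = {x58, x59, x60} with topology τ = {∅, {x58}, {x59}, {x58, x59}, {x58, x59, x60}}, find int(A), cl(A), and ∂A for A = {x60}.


int(A) = ∅, cl(A) = {x60}, ∂A = {x60}.

Closed sets in (X, τ) are complements of opens:
  closed(X, τ) = {∅, {x60}, {x58, x60}, {x59, x60}, {x58, x59, x60}}.
int(A) = ⋃ {U ∈ τ : U ⊆ A}. Opens contained in A: ∅.
Taking the union of these: int(A) = ∅.
cl(A) = ⋂ {C closed : A ⊆ C}. Closed sets containing A: {x60}, {x58, x60}, {x59, x60}, {x58, x59, x60}.
Intersecting these: cl(A) = {x60}.
∂A = cl(A) ∖ int(A) = {x60} ∖ ∅ = {x60}.


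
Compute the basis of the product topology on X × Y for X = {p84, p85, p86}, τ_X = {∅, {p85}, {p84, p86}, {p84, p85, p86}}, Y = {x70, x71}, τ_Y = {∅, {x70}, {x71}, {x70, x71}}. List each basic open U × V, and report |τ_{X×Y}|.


Basis B = {∅ × ∅, {p85} × {x70}, {p85} × {x71}, {p84, p86} × {x70}, {p84, p86} × {x71}, {p85} × {x70, x71}, {p84, p85, p86} × {x70}, {p84, p85, p86} × {x71}, {p84, p86} × {x70, x71}, {p84, p85, p86} × {x70, x71}}; |τ_{X×Y}| = 16.

Enumerate products U × V with U ∈ τ_X, V ∈ τ_Y (deduplicated):
  ∅ × ∅ = {} (∅)
  {p85} × {x70} = {(p85,x70)}
  {p85} × {x71} = {(p85,x71)}
  {p84, p86} × {x70} = {(p84,x70), (p86,x70)}
  {p84, p86} × {x71} = {(p84,x71), (p86,x71)}
  {p85} × {x70, x71} = {(p85,x70), (p85,x71)}
  {p84, p85, p86} × {x70} = {(p84,x70), (p85,x70), (p86,x70)}
  {p84, p85, p86} × {x71} = {(p84,x71), (p85,x71), (p86,x71)}
  {p84, p86} × {x70, x71} = {(p84,x70), (p84,x71), (p86,x70), (p86,x71)}
  {p84, p85, p86} × {x70, x71} = {(p84,x70), (p84,x71), (p85,x70), (p85,x71), (p86,x70), (p86,x71)}
These 10 distinct sets form the basis B.
Close under arbitrary unions to get τ_{X×Y}; counting gives |τ_{X×Y}| = 16.


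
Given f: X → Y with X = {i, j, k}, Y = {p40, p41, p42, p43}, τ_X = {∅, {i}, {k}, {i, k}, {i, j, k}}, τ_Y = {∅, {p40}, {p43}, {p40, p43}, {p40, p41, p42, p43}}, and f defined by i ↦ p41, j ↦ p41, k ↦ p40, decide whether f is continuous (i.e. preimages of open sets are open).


f IS continuous.

Compute f^{-1}(U) for each U ∈ τ_Y:
  U = ∅: f^{-1}(U) = ∅ ∈ τ_X ✓.
  U = {p40}: f^{-1}(U) = {k} ∈ τ_X ✓.
  U = {p43}: f^{-1}(U) = ∅ ∈ τ_X ✓.
  U = {p40, p43}: f^{-1}(U) = {k} ∈ τ_X ✓.
  U = {p40, p41, p42, p43}: f^{-1}(U) = {i, j, k} ∈ τ_X ✓.
Every preimage lies in τ_X, so f IS continuous.


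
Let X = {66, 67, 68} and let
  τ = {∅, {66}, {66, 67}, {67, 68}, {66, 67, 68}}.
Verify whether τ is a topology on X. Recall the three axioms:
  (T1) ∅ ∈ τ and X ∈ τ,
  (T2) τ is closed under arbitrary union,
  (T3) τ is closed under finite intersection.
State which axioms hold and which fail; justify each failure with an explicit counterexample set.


τ is NOT a topology on X.

Axiom (T1): ∅ ∈ τ? Yes; X ∈ τ? Yes.
Axiom (T2/T3): check pairwise unions and intersections of members of τ.
Counterexample for (T3): {66, 67} ∩ {67, 68} = {67} ∉ τ. Therefore τ is NOT a topology.


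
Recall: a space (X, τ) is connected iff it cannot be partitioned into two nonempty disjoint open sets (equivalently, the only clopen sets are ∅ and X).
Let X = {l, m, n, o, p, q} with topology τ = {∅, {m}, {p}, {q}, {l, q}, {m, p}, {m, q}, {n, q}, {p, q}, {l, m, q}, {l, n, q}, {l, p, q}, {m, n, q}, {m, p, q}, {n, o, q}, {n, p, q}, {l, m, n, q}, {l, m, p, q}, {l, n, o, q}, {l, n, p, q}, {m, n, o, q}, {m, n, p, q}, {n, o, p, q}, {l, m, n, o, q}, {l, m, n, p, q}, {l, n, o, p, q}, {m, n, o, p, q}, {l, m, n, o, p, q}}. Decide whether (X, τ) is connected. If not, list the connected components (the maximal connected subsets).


(X, τ) is disconnected; components = [{m}, {p}, {l, n, o, q}].

Find clopen sets (U ∈ τ with X ∖ U ∈ τ):
  U = ∅, X ∖ U = {l, m, n, o, p, q} — both open, so U is clopen.
  U = {m}, X ∖ U = {l, n, o, p, q} — both open, so U is clopen.
  U = {p}, X ∖ U = {l, m, n, o, q} — both open, so U is clopen.
  U = {m, p}, X ∖ U = {l, n, o, q} — both open, so U is clopen.
  U = {l, n, o, q}, X ∖ U = {m, p} — both open, so U is clopen.
  U = {l, m, n, o, q}, X ∖ U = {p} — both open, so U is clopen.
  U = {l, n, o, p, q}, X ∖ U = {m} — both open, so U is clopen.
  U = {l, m, n, o, p, q}, X ∖ U = ∅ — both open, so U is clopen.
Nontrivial clopen(s) exist: e.g. {l, m, n, o, q}. So (X, τ) is disconnected.
Compute connected components by grouping points that agree on all clopens:
  component: {m}
  component: {p}
  component: {l, n, o, q}


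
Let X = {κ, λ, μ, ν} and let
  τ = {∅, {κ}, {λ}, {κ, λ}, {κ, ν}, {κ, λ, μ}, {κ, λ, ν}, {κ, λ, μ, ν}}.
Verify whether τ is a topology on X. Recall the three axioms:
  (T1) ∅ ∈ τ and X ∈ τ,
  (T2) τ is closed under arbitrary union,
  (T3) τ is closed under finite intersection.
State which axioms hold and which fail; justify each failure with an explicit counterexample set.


τ IS a topology on X.

Axiom (T1): ∅ ∈ τ? Yes; X ∈ τ? Yes.
Axiom (T2/T3): check pairwise unions and intersections of members of τ.
All pairwise intersections and unions checked — each lies in τ. Therefore τ satisfies (T1), (T2), (T3): it IS a topology on X.


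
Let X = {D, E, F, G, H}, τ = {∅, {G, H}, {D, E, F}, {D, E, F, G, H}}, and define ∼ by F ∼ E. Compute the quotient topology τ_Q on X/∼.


X/∼ = {[D], [E=F], [G], [H]}; |τ_Q| = 4.

Equivalence classes: [D], [E=F], [G], [H].
Quotient map π: X → X/∼ sends D ↦ [D], E ↦ [E=F], F ↦ [E=F], G ↦ [G], H ↦ [H].
For each subset V ⊆ X/∼, compute π^{-1}(V) ⊆ X and check whether π^{-1}(V) ∈ τ. V is open in τ_Q iff π^{-1}(V) ∈ τ.
  V = {}: π^{-1}(V) = ∅ ∈ τ ✓.
  V = {[D]}: π^{-1}(V) = {D} ∉ τ ✗.
  V = {[E=F]}: π^{-1}(V) = {E, F} ∉ τ ✗.
  V = {[D], [E=F]}: π^{-1}(V) = {D, E, F} ∈ τ ✓.
  V = {[G]}: π^{-1}(V) = {G} ∉ τ ✗.
  V = {[D], [G]}: π^{-1}(V) = {D, G} ∉ τ ✗.
  V = {[E=F], [G]}: π^{-1}(V) = {E, F, G} ∉ τ ✗.
  V = {[D], [E=F], [G]}: π^{-1}(V) = {D, E, F, G} ∉ τ ✗.
  V = {[H]}: π^{-1}(V) = {H} ∉ τ ✗.
  V = {[D], [H]}: π^{-1}(V) = {D, H} ∉ τ ✗.
  V = {[E=F], [H]}: π^{-1}(V) = {E, F, H} ∉ τ ✗.
  V = {[D], [E=F], [H]}: π^{-1}(V) = {D, E, F, H} ∉ τ ✗.
  V = {[G], [H]}: π^{-1}(V) = {G, H} ∈ τ ✓.
  V = {[D], [G], [H]}: π^{-1}(V) = {D, G, H} ∉ τ ✗.
  V = {[E=F], [G], [H]}: π^{-1}(V) = {E, F, G, H} ∉ τ ✗.
  V = {[D], [E=F], [G], [H]}: π^{-1}(V) = {D, E, F, G, H} ∈ τ ✓.
Open sets in the quotient: τ_Q = {{}, {[D], [E=F]}, {[G], [H]}, {[D], [E=F], [G], [H]}} (4 elements).


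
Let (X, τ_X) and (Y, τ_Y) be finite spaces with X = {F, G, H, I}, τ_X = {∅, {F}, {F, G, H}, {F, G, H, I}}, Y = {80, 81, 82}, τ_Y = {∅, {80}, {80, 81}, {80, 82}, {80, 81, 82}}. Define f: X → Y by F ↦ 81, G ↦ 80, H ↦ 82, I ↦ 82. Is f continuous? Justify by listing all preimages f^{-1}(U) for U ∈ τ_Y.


f is NOT continuous.

Compute f^{-1}(U) for each U ∈ τ_Y:
  U = ∅: f^{-1}(U) = ∅ ∈ τ_X ✓.
  U = {80}: f^{-1}(U) = {G} ∉ τ_X ✗.
  U = {80, 81}: f^{-1}(U) = {F, G} ∉ τ_X ✗.
  U = {80, 82}: f^{-1}(U) = {G, H, I} ∉ τ_X ✗.
  U = {80, 81, 82}: f^{-1}(U) = {F, G, H, I} ∈ τ_X ✓.
Found U = {80} with f^{-1}(U) = {G} not in τ_X. Therefore f is NOT continuous.


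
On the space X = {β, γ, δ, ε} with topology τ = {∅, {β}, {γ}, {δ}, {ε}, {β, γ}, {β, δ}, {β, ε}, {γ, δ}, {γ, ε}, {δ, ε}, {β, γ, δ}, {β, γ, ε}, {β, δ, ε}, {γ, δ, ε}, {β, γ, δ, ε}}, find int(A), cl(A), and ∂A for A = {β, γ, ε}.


int(A) = {β, γ, ε}, cl(A) = {β, γ, ε}, ∂A = ∅.

Closed sets in (X, τ) are complements of opens:
  closed(X, τ) = {∅, {β}, {γ}, {δ}, {ε}, {β, γ}, {β, δ}, {β, ε}, {γ, δ}, {γ, ε}, {δ, ε}, {β, γ, δ}, {β, γ, ε}, {β, δ, ε}, {γ, δ, ε}, {β, γ, δ, ε}}.
int(A) = ⋃ {U ∈ τ : U ⊆ A}. Opens contained in A: ∅, {β}, {γ}, {ε}, {β, γ}, {β, ε}, {γ, ε}, {β, γ, ε}.
Taking the union of these: int(A) = {β, γ, ε}.
cl(A) = ⋂ {C closed : A ⊆ C}. Closed sets containing A: {β, γ, ε}, {β, γ, δ, ε}.
Intersecting these: cl(A) = {β, γ, ε}.
∂A = cl(A) ∖ int(A) = {β, γ, ε} ∖ {β, γ, ε} = ∅.


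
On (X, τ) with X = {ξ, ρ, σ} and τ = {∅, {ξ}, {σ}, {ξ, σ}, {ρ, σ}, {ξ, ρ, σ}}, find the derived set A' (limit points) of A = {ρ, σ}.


A' = {ρ}

For each x ∈ X, list the open sets U ∈ τ with x ∈ U, then check whether U ∩ (A ∖ {x}) ≠ ∅ for every such U.
  x = ξ: open {ξ} ∋ x has {ξ} ∩ (A ∖ {ξ}) = ∅, so x is NOT a limit point.
  x = ρ: opens ∋ x are {ρ, σ}, {ξ, ρ, σ}; each meets A ∖ {ρ}, so x IS a limit point.
  x = σ: open {σ} ∋ x has {σ} ∩ (A ∖ {σ}) = ∅, so x is NOT a limit point.
Collecting: A' = {ρ}.


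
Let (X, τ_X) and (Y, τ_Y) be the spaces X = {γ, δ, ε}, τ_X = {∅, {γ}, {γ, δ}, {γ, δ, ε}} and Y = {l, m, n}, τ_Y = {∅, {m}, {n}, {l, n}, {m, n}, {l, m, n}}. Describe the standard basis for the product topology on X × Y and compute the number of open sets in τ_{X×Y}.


Basis B = {∅ × ∅, {γ} × {m}, {γ} × {n}, {γ} × {l, n}, {γ} × {m, n}, {γ, δ} × {m}, {γ, δ} × {n}, {γ} × {l, m, n}, {γ, δ, ε} × {m}, {γ, δ, ε} × {n}, {γ, δ} × {l, n}, {γ, δ} × {m, n}, {γ, δ} × {l, m, n}, {γ, δ, ε} × {l, n}, {γ, δ, ε} × {m, n}, {γ, δ, ε} × {l, m, n}}; |τ_{X×Y}| = 40.

Enumerate products U × V with U ∈ τ_X, V ∈ τ_Y (deduplicated):
  ∅ × ∅ = {} (∅)
  {γ} × {m} = {(γ,m)}
  {γ} × {n} = {(γ,n)}
  {γ} × {l, n} = {(γ,l), (γ,n)}
  {γ} × {m, n} = {(γ,m), (γ,n)}
  {γ, δ} × {m} = {(γ,m), (δ,m)}
  {γ, δ} × {n} = {(γ,n), (δ,n)}
  {γ} × {l, m, n} = {(γ,l), (γ,m), (γ,n)}
  {γ, δ, ε} × {m} = {(γ,m), (δ,m), (ε,m)}
  {γ, δ, ε} × {n} = {(γ,n), (δ,n), (ε,n)}
  {γ, δ} × {l, n} = {(γ,l), (γ,n), (δ,l), (δ,n)}
  {γ, δ} × {m, n} = {(γ,m), (γ,n), (δ,m), (δ,n)}
  {γ, δ} × {l, m, n} = {(γ,l), (γ,m), (γ,n), (δ,l), (δ,m), (δ,n)}
  {γ, δ, ε} × {l, n} = {(γ,l), (γ,n), (δ,l), (δ,n), (ε,l), (ε,n)}
  {γ, δ, ε} × {m, n} = {(γ,m), (γ,n), (δ,m), (δ,n), (ε,m), (ε,n)}
  {γ, δ, ε} × {l, m, n} = {(γ,l), (γ,m), (γ,n), (δ,l), (δ,m), (δ,n), (ε,l), (ε,m), (ε,n)}
These 16 distinct sets form the basis B.
Close under arbitrary unions to get τ_{X×Y}; counting gives |τ_{X×Y}| = 40.
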